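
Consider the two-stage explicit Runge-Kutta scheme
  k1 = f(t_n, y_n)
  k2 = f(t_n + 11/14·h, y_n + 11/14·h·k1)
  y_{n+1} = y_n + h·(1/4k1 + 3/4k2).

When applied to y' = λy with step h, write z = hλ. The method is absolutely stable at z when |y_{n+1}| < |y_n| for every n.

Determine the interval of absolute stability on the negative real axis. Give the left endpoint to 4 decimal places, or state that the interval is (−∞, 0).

(-1.6970, 0).

Set f=λy, z=hλ:
  k1=λy_n ⇒ h·k1=z·y_n;  k2=λ(1+11/14z)y_n ⇒ h·k2=z(1+11/14z)y_n
  y_{n+1}/y_n = 1 + 1/4z + 3/4z(1+11/14z) = 1 + z + 33/56z²
  R(z) = 1 + z + 33/56z².

Need |R(x)|<1, x<0.
x=-1.18: |R|=0.6405
R=1: x+33/56x²=0 ⇒ x=−56/33=-1.6970; min R=1−1/(4·33/56)=0.5758>−1
Confirm numerically:
  x=-1.572: |R|=0.88423 <1
  x=-1.489: |R|=0.81752 <1
  x=-1.484: |R|=0.81376 <1
  x=-1.846: |R|=1.16212 >1
  x=-1.823: |R|=1.13539 >1
Interval (-1.6970, 0).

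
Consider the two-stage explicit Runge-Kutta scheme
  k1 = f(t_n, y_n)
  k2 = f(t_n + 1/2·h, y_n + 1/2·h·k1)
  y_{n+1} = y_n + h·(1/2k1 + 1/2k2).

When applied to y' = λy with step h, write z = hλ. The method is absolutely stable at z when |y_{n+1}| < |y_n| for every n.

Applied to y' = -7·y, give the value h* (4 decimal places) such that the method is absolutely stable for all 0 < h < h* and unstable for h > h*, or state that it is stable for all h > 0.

(-4.0000,0); λ=-7 ⇒ h* = (4)/7 = 0.5714.

With y'=λy (z=hλ):
  k1=λy_n ⇒ h·k1=z·y_n;  k2=λ(1+1/2z)y_n ⇒ h·k2=z(1+1/2z)y_n
  y_{n+1}/y_n = 1 + 1/2z + 1/2z(1+1/2z) = 1 + z + 1/4z²
  Hence R(z) = 1 + z + 1/4z².

Solve |R(x)|<1 on ℝ⁻.
x=-0.84: |R|=0.3364
R=1: x+1/4x²=0 ⇒ x=−4=-4.0000; min R=1−1/(4·1/4)=0.0000>−1
Confirm numerically:
  x=-3.879: |R|=0.88266 <1
  x=-2.044: |R|=0.00048 <1
  x=-1.792: |R|=0.01082 <1
  x=-4.325: |R|=1.35141 >1
  x=-4.103: |R|=1.10565 >1
Interval (-4.0000, 0).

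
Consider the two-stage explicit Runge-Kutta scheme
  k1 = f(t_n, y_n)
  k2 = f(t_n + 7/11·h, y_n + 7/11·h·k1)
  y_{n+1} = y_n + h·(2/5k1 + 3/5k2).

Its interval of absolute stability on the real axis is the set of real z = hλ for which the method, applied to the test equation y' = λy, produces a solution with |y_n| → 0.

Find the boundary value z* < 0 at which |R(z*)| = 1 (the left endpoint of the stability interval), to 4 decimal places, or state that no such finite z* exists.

left endpoint -2.6190.

Set f=λy, z=hλ:
  k1=λy_n ⇒ h·k1=z·y_n;  k2=λ(1+7/11z)y_n ⇒ h·k2=z(1+7/11z)y_n
  y_{n+1}/y_n = 1 + 2/5z + 3/5z(1+7/11z) = 1 + z + 21/55z²
  so R(z) = 1 + z + 21/55z².

Need |R(x)|<1, x<0.
x=-1.55: |R|=0.3673
R=1: x+21/55x²=0 ⇒ x=−55/21=-2.6190; min R=1−1/(4·21/55)=0.3452>−1
Confirm numerically:
  x=-1.960: |R|=0.50679 <1
  x=-1.795: |R|=0.43523 <1
  x=-1.405: |R|=0.34872 <1
  x=-1.331: |R|=0.34541 <1
  x=-2.925: |R|=1.34169 >1
  x=-2.753: |R|=1.14080 >1
So |R|<1 on (-2.6190, 0).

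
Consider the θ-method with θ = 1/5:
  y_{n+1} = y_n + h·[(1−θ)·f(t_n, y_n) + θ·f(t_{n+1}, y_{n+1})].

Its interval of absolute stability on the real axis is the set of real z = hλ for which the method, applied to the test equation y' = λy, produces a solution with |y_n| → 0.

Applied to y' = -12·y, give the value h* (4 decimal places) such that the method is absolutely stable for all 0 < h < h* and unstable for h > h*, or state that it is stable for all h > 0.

(-3.3333,0); λ=-12 ⇒ h* = (10/3)/12 = 0.2778.

With y'=λy (z=hλ):
  y_{n+1} = y_n + z·[4/5·y_n + 1/5·y_{n+1}] ⇒ (1 − 1/5z)y_{n+1} = (1 + 4/5z)y_n
  Hence R(z) = (1 + 4/5z)/(1 − 1/5z).

Need |R(x)|<1, x<0.
x=-1.14: |R|=0.0717
R=−1: 1+4/5x = −1+1/5x ⇒ -3/5x=2 ⇒ x=2/(-3/5)=-3.3333
Confirm numerically:
  x=-1.926: |R|=0.39041 <1
  x=-1.749: |R|=0.29575 <1
  x=-1.343: |R|=0.05865 <1
  x=-3.892: |R|=1.18848 >1
  x=-3.663: |R|=1.11416 >1
  x=-3.541: |R|=1.07294 >1
So |R|<1 on (-3.3333, 0).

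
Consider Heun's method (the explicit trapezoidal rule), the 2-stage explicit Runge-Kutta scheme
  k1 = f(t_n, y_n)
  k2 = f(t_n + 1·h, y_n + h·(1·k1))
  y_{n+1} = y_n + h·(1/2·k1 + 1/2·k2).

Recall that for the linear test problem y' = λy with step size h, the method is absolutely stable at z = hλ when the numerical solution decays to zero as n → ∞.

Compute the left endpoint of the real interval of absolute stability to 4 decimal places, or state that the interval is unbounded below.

left endpoint -2.0000.

Set f=λy, z=hλ:
  order 2, 2-stage ⇒ R(z)=1+z+z^2/2
  (e.g. R(-1.75)=0.78125, |R|=0.78125)

Find x<0 with |R(x)|<1.
x=-1.75: |R|=0.7812
|R(-2.01)|=1.0100 |R(-1.69)|=0.7380 |R(-1.58)|=0.6682
Bisect:
  x_lo=-2.8536 |R|=2.2178  x_hi=-0.3787 |R|=0.6930
  mid=-1.61612 |R|=0.68980 →hi
  mid=-2.23484 |R|=1.26241 →lo
  mid=-1.92548 |R|=0.92825 →hi
  mid=-2.08016 |R|=1.08337 →lo
  mid=-2.00282 |R|=1.00282 →lo
  mid=-1.96415 |R|=0.96479 →hi
  mid=-1.98348 |R|=0.98362 →hi
  ...
  [-2.00010,-1.99995] ⇒ x*=-2.0000
So |R|<1 on (-2.0000, 0).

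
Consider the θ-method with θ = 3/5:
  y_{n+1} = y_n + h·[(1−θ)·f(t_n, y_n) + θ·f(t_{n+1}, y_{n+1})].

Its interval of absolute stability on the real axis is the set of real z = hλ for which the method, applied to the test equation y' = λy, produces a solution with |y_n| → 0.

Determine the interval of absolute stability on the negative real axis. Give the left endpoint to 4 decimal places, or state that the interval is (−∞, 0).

Set f=λy, z=hλ:
  y_{n+1} = y_n + z·[2/5·y_n + 3/5·y_{n+1}] ⇒ (1 − 3/5z)y_{n+1} = (1 + 2/5z)y_n
  Hence R(z) = (1 + 2/5z)/(1 − 3/5z).

Solve |R(x)|<1 on ℝ⁻.
x=-1.36: |R|=0.2511
x=-2: |R|=0.0909
x=-10: |R|=0.4286
x=-100: |R|=0.6393
θ=3/5≥1/2 ⇒ |1+2/5x|<|1−3/5x| ∀x<0 ⇒ unbounded interval.

(−∞, 0) — no finite endpoint.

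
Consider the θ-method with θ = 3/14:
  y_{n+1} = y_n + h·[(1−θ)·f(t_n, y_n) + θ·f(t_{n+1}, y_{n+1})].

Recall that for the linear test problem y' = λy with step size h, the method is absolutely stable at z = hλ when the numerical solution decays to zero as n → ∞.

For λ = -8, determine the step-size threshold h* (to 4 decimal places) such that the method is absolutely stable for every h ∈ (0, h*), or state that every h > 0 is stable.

With y'=λy (z=hλ):
  y_{n+1} = y_n + z·[11/14·y_n + 3/14·y_{n+1}] ⇒ (1 − 3/14z)y_{n+1} = (1 + 11/14z)y_n
  R(z) = (1 + 11/14z)/(1 − 3/14z).

Boundary: |R(x)|=1, x<0.
x=-1.1: |R|=0.1098
R=−1: 1+11/14x = −1+3/14x ⇒ -4/7x=2 ⇒ x=2/(-4/7)=-3.5000
Confirm numerically:
  x=-3.445: |R|=0.98192 <1
  x=-2.600: |R|=0.66972 <1
  x=-1.538: |R|=0.15676 <1
  x=-3.803: |R|=1.09540 >1
  x=-3.624: |R|=1.03988 >1
  x=-3.558: |R|=1.01881 >1
Stable set (-3.5000, 0).

(-3.5000,0); λ=-8 ⇒ h* = (7/2)/8 = 0.4375.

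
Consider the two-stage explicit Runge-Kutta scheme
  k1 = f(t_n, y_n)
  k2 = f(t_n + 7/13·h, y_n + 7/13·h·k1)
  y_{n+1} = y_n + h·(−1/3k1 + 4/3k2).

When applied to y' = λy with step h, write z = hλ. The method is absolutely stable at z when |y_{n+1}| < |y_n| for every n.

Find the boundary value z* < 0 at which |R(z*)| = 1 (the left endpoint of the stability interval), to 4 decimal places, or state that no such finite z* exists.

left endpoint -1.3929.

Test eqn y'=λy, z=hλ:
  k1=λy_n ⇒ h·k1=z·y_n;  k2=λ(1+7/13z)y_n ⇒ h·k2=z(1+7/13z)y_n
  y_{n+1}/y_n = 1 − 1/3z + 4/3z(1+7/13z) = 1 + z + 28/39z²
  so R(z) = 1 + z + 28/39z².

Boundary: |R(x)|=1, x<0.
x=-1.45: |R|=1.0595
R=1: x+28/39x²=0 ⇒ x=−39/28=-1.3929; min R=1−1/(4·28/39)=0.6518>−1
Confirm numerically:
  x=-1.240: |R|=0.86392 <1
  x=-0.973: |R|=0.70670 <1
  x=-0.877: |R|=0.67520 <1
  x=-0.791: |R|=0.65821 <1
  x=-1.949: |R|=1.77820 >1
  x=-1.917: |R|=1.72138 >1
  x=-1.574: |R|=1.20470 >1
Stable set (-1.3929, 0).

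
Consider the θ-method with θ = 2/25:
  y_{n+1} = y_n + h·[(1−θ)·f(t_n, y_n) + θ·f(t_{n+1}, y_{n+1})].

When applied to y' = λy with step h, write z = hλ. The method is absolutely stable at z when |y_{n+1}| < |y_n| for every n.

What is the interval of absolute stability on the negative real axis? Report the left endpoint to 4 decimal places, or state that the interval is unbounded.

With y'=λy (z=hλ):
  y_{n+1} = y_n + z·[23/25·y_n + 2/25·y_{n+1}] ⇒ (1 − 2/25z)y_{n+1} = (1 + 23/25z)y_n
  Hence R(z) = (1 + 23/25z)/(1 − 2/25z).

Need |R(x)|<1, x<0.
x=-1.04: |R|=0.0399
R=−1: 1+23/25x = −1+2/25x ⇒ -21/25x=2 ⇒ x=2/(-21/25)=-2.3810
Confirm numerically:
  x=-2.105: |R|=0.80161 <1
  x=-1.533: |R|=0.36553 <1
  x=-1.415: |R|=0.27111 <1
  x=-2.965: |R|=1.39654 >1
  x=-2.649: |R|=1.18579 >1
Stable set (-2.3810, 0).

(-2.3810, 0).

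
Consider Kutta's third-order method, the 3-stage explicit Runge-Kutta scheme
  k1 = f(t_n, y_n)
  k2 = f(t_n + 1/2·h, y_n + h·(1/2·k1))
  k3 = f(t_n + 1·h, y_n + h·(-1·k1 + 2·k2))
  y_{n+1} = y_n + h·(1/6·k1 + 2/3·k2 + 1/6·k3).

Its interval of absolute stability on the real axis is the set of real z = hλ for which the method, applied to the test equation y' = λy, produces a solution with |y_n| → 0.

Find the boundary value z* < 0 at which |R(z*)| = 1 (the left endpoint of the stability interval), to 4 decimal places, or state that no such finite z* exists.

Set f=λy, z=hλ:
  order 3, 3-stage ⇒ R(z)=1+z+z^2/2+z^3/6
  (e.g. R(-1.7)=-0.07383, |R|=0.07383)

Find x<0 with |R(x)|<1.
x=-1.7: |R|=0.0738
|R(-2.79)|=1.5176 |R(-2.73)|=1.3946 |R(-0.94)|=0.3634
Bisect:
  x_lo=-3.4041 |R|=3.1845  x_hi=-0.1771 |R|=0.8377
  mid=-1.79057 |R|=0.14430 →hi
  mid=-2.59733 |R|=1.14458 →lo
  mid=-2.19395 |R|=0.54730 →hi
  mid=-2.39564 |R|=0.81756 →hi
  mid=-2.49648 |R|=0.97346 →hi
  mid=-2.54690 |R|=1.05705 →lo
  mid=-2.52169 |R|=1.01477 →lo
  mid=-2.50909 |R|=0.99399 →hi
  mid=-2.51539 |R|=1.00435 →lo
  mid=-2.51224 |R|=0.99917 →hi
  ...
  [-2.51283,-2.51263] ⇒ x*=-2.5127
So |R|<1 on (-2.5127, 0).

left endpoint -2.5127.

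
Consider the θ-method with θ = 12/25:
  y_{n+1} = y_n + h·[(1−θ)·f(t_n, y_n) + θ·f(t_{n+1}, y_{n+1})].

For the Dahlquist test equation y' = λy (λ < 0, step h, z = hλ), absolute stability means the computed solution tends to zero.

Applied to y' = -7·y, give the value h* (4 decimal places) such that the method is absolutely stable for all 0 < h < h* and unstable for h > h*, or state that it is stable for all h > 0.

With y'=λy (z=hλ):
  y_{n+1} = y_n + z·[13/25·y_n + 12/25·y_{n+1}] ⇒ (1 − 12/25z)y_{n+1} = (1 + 13/25z)y_n
  so R(z) = (1 + 13/25z)/(1 − 12/25z).

Find x<0 with |R(x)|<1.
x=-1.28: |R|=0.2071
R=−1: 1+13/25x = −1+12/25x ⇒ -1/25x=2 ⇒ x=2/(-1/25)=-50.0000
Confirm numerically:
  x=-47.080: |R|=0.99505 <1
  x=-46.285: |R|=0.99360 <1
  x=-42.555: |R|=0.98610 <1
  x=-50.459: |R|=1.00073 >1
  x=-50.148: |R|=1.00024 >1
So |R|<1 on (-50.0000, 0).

(-50.0000,0); λ=-7 ⇒ h* = (50)/7 = 7.1429.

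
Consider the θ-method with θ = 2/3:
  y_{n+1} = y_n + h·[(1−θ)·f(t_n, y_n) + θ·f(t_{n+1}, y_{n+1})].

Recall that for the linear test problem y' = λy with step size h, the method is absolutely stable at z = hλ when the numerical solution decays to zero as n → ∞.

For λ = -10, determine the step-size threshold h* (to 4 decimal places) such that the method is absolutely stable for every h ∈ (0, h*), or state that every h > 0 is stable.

unbounded; (−∞, 0). Any h>0 works for λ=-10.

Test eqn y'=λy, z=hλ:
  y_{n+1} = y_n + z·[1/3·y_n + 2/3·y_{n+1}] ⇒ (1 − 2/3z)y_{n+1} = (1 + 1/3z)y_n
  ⇒ R(z) = (1 + 1/3z)/(1 − 2/3z).

Boundary: |R(x)|=1, x<0.
x=-1.75: |R|=0.1923
x=-2: |R|=0.1429
x=-10: |R|=0.3043
x=-100: |R|=0.4778
θ=2/3≥1/2 ⇒ |1+1/3x|<|1−2/3x| ∀x<0 ⇒ unbounded interval.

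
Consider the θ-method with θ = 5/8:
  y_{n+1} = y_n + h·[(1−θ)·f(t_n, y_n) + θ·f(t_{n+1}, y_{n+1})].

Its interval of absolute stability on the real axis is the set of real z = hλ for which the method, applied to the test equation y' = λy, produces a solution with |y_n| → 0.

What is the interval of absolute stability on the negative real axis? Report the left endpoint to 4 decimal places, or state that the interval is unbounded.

Test eqn y'=λy, z=hλ:
  y_{n+1} = y_n + z·[3/8·y_n + 5/8·y_{n+1}] ⇒ (1 − 5/8z)y_{n+1} = (1 + 3/8z)y_n
  ⇒ R(z) = (1 + 3/8z)/(1 − 5/8z).

Solve |R(x)|<1 on ℝ⁻.
x=-1.16: |R|=0.3275
x=-2: |R|=0.1111
x=-10: |R|=0.3793
x=-100: |R|=0.5748
θ=5/8≥1/2 ⇒ |1+3/8x|<|1−5/8x| ∀x<0 ⇒ interval (−∞,0).

interval (−∞, 0).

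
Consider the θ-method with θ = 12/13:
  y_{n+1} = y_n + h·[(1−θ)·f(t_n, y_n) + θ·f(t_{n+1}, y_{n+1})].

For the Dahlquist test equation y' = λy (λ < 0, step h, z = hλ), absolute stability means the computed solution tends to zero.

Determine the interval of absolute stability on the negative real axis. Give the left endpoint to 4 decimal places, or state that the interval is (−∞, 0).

Test eqn y'=λy, z=hλ:
  y_{n+1} = y_n + z·[1/13·y_n + 12/13·y_{n+1}] ⇒ (1 − 12/13z)y_{n+1} = (1 + 1/13z)y_n
  so R(z) = (1 + 1/13z)/(1 − 12/13z).

Need |R(x)|<1, x<0.
x=-0.48: |R|=0.6674
x=-2: |R|=0.2973
x=-10: |R|=0.0226
x=-100: |R|=0.0717
θ=12/13≥1/2 ⇒ |1+1/13x|<|1−12/13x| ∀x<0 ⇒ unbounded interval.

(−∞, 0) — no finite endpoint.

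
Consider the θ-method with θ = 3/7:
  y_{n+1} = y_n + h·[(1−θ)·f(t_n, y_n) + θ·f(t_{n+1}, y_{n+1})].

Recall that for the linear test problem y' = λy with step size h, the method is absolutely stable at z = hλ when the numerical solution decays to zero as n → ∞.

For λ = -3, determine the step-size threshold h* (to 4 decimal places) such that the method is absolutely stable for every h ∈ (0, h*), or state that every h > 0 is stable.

(-14.0000,0); λ=-3 ⇒ h* = (14)/3 = 4.6667.

Test eqn y'=λy, z=hλ:
  y_{n+1} = y_n + z·[4/7·y_n + 3/7·y_{n+1}] ⇒ (1 − 3/7z)y_{n+1} = (1 + 4/7z)y_n
  R(z) = (1 + 4/7z)/(1 − 3/7z).

Solve |R(x)|<1 on ℝ⁻.
x=-0.38: |R|=0.6732
R=−1: 1+4/7x = −1+3/7x ⇒ -1/7x=2 ⇒ x=2/(-1/7)=-14.0000
Confirm numerically:
  x=-12.356: |R|=0.96269 <1
  x=-11.710: |R|=0.94564 <1
  x=-11.400: |R|=0.93689 <1
  x=-10.373: |R|=0.90485 <1
  x=-14.466: |R|=1.00925 >1
  x=-14.092: |R|=1.00187 >1
So |R|<1 on (-14.0000, 0).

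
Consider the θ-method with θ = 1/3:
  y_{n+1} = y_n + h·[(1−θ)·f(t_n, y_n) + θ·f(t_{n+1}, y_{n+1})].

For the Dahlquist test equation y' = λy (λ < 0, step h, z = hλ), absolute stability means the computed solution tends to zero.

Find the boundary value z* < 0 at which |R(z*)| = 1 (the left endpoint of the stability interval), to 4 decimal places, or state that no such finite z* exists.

z* = -6.0000.

Test eqn y'=λy, z=hλ:
  y_{n+1} = y_n + z·[2/3·y_n + 1/3·y_{n+1}] ⇒ (1 − 1/3z)y_{n+1} = (1 + 2/3z)y_n
  Hence R(z) = (1 + 2/3z)/(1 − 1/3z).

Boundary: |R(x)|=1, x<0.
x=-1.63: |R|=0.0562
R=−1: 1+2/3x = −1+1/3x ⇒ -1/3x=2 ⇒ x=2/(-1/3)=-6.0000
Confirm numerically:
  x=-5.325: |R|=0.91892 <1
  x=-5.072: |R|=0.88503 <1
  x=-5.070: |R|=0.88476 <1
  x=-3.645: |R|=0.64560 <1
  x=-6.230: |R|=1.02492 >1
  x=-6.112: |R|=1.01229 >1
So |R|<1 on (-6.0000, 0).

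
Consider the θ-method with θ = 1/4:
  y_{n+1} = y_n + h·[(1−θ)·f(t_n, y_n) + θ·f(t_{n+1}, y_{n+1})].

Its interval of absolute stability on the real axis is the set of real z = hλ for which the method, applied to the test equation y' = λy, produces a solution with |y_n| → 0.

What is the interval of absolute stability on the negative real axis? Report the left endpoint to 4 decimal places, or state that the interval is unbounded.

With y'=λy (z=hλ):
  y_{n+1} = y_n + z·[3/4·y_n + 1/4·y_{n+1}] ⇒ (1 − 1/4z)y_{n+1} = (1 + 3/4z)y_n
  Hence R(z) = (1 + 3/4z)/(1 − 1/4z).

Need |R(x)|<1, x<0.
x=-1.45: |R|=0.0642
R=−1: 1+3/4x = −1+1/4x ⇒ -1/2x=2 ⇒ x=2/(-1/2)=-4.0000
Confirm numerically:
  x=-3.623: |R|=0.90109 <1
  x=-3.106: |R|=0.74838 <1
  x=-2.960: |R|=0.70115 <1
  x=-2.898: |R|=0.68049 <1
  x=-4.438: |R|=1.10382 >1
  x=-4.421: |R|=1.09999 >1
Stable set (-4.0000, 0).

(-4.0000, 0).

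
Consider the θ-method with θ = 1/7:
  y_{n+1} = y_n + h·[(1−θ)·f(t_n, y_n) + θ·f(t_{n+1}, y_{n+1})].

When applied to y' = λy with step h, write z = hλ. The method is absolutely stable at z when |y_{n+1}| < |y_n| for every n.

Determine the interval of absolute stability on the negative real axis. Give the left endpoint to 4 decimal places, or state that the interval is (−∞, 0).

(-2.8000, 0).

With y'=λy (z=hλ):
  y_{n+1} = y_n + z·[6/7·y_n + 1/7·y_{n+1}] ⇒ (1 − 1/7z)y_{n+1} = (1 + 6/7z)y_n
  R(z) = (1 + 6/7z)/(1 − 1/7z).

Boundary: |R(x)|=1, x<0.
x=-1.3: |R|=0.0964
R=−1: 1+6/7x = −1+1/7x ⇒ -5/7x=2 ⇒ x=2/(-5/7)=-2.8000
Confirm numerically:
  x=-2.777: |R|=0.98824 <1
  x=-2.046: |R|=0.58324 <1
  x=-1.260: |R|=0.06780 <1
  x=-1.187: |R|=0.01490 <1
  x=-3.097: |R|=1.14707 >1
  x=-2.982: |R|=1.09116 >1
  x=-2.897: |R|=1.04900 >1
Stable set (-2.8000, 0).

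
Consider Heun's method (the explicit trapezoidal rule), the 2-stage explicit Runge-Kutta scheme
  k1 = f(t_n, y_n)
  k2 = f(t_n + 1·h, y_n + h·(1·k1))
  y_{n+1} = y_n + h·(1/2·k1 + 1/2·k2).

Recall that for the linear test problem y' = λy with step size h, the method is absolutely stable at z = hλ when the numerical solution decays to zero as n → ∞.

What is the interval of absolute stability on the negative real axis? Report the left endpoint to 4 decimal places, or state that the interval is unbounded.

Set f=λy, z=hλ:
  order 2, 2-stage ⇒ R(z)=1+z+z^2/2
  (e.g. R(-1.76)=0.78880, |R|=0.78880)

Find x<0 with |R(x)|<1.
x=-1.76: |R|=0.7888
|R(-1.6)|=0.6800 |R(-1.58)|=0.6682 |R(-1.19)|=0.5181
Bisect:
  x_lo=-2.5778 |R|=1.7447  x_hi=-0.2678 |R|=0.7681
  mid=-1.42277 |R|=0.58937 →hi
  mid=-2.00028 |R|=1.00028 →lo
  mid=-1.71153 |R|=0.75314 →hi
  mid=-1.85591 |R|=0.86629 →hi
  mid=-1.92809 |R|=0.93068 →hi
  mid=-1.96419 |R|=0.96483 →hi
  mid=-1.98224 |R|=0.98239 →hi
  mid=-1.99126 |R|=0.99130 →hi
  ...
  [-2.00000,-1.99986] ⇒ x*=-2.0000
Interval (-2.0000, 0).

(-2.0000, 0).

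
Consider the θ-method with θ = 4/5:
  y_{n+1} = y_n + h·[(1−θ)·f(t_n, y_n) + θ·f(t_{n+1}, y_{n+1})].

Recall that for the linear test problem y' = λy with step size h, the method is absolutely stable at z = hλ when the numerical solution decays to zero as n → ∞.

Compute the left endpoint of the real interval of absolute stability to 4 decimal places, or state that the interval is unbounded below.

unbounded; (−∞, 0).

On y'=λy, z=hλ:
  y_{n+1} = y_n + z·[1/5·y_n + 4/5·y_{n+1}] ⇒ (1 − 4/5z)y_{n+1} = (1 + 1/5z)y_n
  ⇒ R(z) = (1 + 1/5z)/(1 − 4/5z).

Need |R(x)|<1, x<0.
x=-0.45: |R|=0.6691
x=-2: |R|=0.2308
x=-10: |R|=0.1111
x=-100: |R|=0.2346
θ=4/5≥1/2 ⇒ |1+1/5x|<|1−4/5x| ∀x<0 ⇒ interval (−∞,0).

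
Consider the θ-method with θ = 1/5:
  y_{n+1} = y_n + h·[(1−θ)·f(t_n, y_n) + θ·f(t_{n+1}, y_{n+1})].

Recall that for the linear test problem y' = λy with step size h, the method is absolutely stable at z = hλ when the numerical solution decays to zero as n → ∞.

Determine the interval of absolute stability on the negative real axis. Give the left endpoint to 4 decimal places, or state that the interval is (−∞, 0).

(-3.3333, 0).

Test eqn y'=λy, z=hλ:
  y_{n+1} = y_n + z·[4/5·y_n + 1/5·y_{n+1}] ⇒ (1 − 1/5z)y_{n+1} = (1 + 4/5z)y_n
  so R(z) = (1 + 4/5z)/(1 − 1/5z).

Boundary: |R(x)|=1, x<0.
x=-0.65: |R|=0.4248
R=−1: 1+4/5x = −1+1/5x ⇒ -3/5x=2 ⇒ x=2/(-3/5)=-3.3333
Confirm numerically:
  x=-3.106: |R|=0.91586 <1
  x=-2.519: |R|=0.67509 <1
  x=-2.492: |R|=0.66311 <1
  x=-1.683: |R|=0.25917 <1
  x=-3.855: |R|=1.17674 >1
  x=-3.734: |R|=1.13762 >1
  x=-3.514: |R|=1.06366 >1
So |R|<1 on (-3.3333, 0).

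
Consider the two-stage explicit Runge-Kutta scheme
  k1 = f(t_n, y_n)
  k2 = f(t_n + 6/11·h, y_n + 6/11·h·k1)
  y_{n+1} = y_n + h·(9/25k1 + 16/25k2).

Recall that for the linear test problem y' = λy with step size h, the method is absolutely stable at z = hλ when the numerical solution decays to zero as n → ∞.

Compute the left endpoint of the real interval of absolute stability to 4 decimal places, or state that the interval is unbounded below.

With y'=λy (z=hλ):
  k1=λy_n ⇒ h·k1=z·y_n;  k2=λ(1+6/11z)y_n ⇒ h·k2=z(1+6/11z)y_n
  y_{n+1}/y_n = 1 + 9/25z + 16/25z(1+6/11z) = 1 + z + 96/275z²
  ⇒ R(z) = 1 + z + 96/275z².

Need |R(x)|<1, x<0.
x=-1.53: |R|=0.2872
R=1: x+96/275x²=0 ⇒ x=−275/96=-2.8646; min R=1−1/(4·96/275)=0.2839>−1
Confirm numerically:
  x=-2.456: |R|=0.64969 <1
  x=-1.644: |R|=0.29950 <1
  x=-1.328: |R|=0.28765 <1
  x=-3.331: |R|=1.54236 >1
  x=-2.995: |R|=1.13635 >1
  x=-2.969: |R|=1.10822 >1
So |R|<1 on (-2.8646, 0).

z* = -2.8646.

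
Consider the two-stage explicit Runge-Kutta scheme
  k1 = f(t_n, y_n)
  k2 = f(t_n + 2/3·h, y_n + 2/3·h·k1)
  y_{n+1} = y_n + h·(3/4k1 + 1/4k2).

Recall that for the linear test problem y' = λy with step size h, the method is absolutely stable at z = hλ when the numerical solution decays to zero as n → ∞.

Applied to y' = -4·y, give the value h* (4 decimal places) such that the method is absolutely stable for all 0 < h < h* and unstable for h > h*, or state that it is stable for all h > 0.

(-6.0000,0); λ=-4 ⇒ h* = (6)/4 = 1.5000.

Set f=λy, z=hλ:
  k1=λy_n ⇒ h·k1=z·y_n;  k2=λ(1+2/3z)y_n ⇒ h·k2=z(1+2/3z)y_n
  y_{n+1}/y_n = 1 + 3/4z + 1/4z(1+2/3z) = 1 + z + 1/6z²
  Hence R(z) = 1 + z + 1/6z².

Need |R(x)|<1, x<0.
x=-0.48: |R|=0.5584
R=1: x+1/6x²=0 ⇒ x=−6=-6.0000; min R=1−1/(4·1/6)=-0.5000>−1
Confirm numerically:
  x=-5.058: |R|=0.20589 <1
  x=-4.057: |R|=0.31379 <1
  x=-2.470: |R|=0.45318 <1
  x=-6.425: |R|=1.45510 >1
  x=-6.418: |R|=1.44712 >1
Interval (-6.0000, 0).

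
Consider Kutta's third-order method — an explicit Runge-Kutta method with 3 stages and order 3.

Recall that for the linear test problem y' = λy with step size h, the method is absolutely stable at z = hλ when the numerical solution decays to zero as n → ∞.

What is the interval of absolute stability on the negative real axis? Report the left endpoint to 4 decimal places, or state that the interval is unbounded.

z∈(-2.5127,0).

On y'=λy, z=hλ:
  order 3, 3-stage ⇒ R(z)=1+z+z^2/2+z^3/6
  (e.g. R(-0.51)=0.59794, |R|=0.59794)

Solve |R(x)|<1 on ℝ⁻.
x=-0.51: |R|=0.5979
|R(-2.26)|=0.6301 |R(-1.83)|=0.1770 |R(-1.4)|=0.1227
Bisect:
  x_lo=-3.1403 |R|=2.3708  x_hi=-0.1027 |R|=0.9024
  mid=-1.62150 |R|=0.01743 →hi
  mid=-2.38089 |R|=0.79597 →hi
  mid=-2.76058 |R|=1.45649 →lo
  mid=-2.57074 |R|=1.09793 →lo
  mid=-2.47581 |R|=0.94030 →hi
  mid=-2.52328 |R|=1.01740 →lo
  mid=-2.49954 |R|=0.97843 →hi
  mid=-2.51141 |R|=0.99781 →hi
  mid=-2.51734 |R|=1.00758 →lo
  mid=-2.51438 |R|=1.00268 →lo
  ...
  [-2.51289,-2.51271] ⇒ x*=-2.5127
Interval (-2.5127, 0).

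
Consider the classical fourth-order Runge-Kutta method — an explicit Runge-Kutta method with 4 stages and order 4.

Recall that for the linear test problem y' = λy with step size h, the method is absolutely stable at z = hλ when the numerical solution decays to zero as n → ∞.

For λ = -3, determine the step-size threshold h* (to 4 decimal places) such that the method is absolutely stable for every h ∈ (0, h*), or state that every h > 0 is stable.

(-2.7853,0); λ=-3 ⇒ h* = 0.9284.

On y'=λy, z=hλ:
  order 4, 4-stage ⇒ R(z)=1+z+z^2/2+z^3/6+z^4/24
  (e.g. R(-1.11)=0.34136, |R|=0.34136)

Solve |R(x)|<1 on ℝ⁻.
x=-1.11: |R|=0.3414
|R(-3.07)|=1.5212 |R(-1.49)|=0.2741 |R(-1.48)|=0.2748
Bisect:
  x_lo=-3.3242 |R|=2.1666  x_hi=-0.3574 |R|=0.6995
  mid=-1.84082 |R|=0.29230 →hi
  mid=-2.58251 |R|=0.73491 →hi
  mid=-2.95336 |R|=1.28441 →lo
  mid=-2.76794 |R|=0.97415 →hi
  mid=-2.86065 |R|=1.11969 →lo
  mid=-2.81429 |R|=1.04461 →lo
  mid=-2.79112 |R|=1.00881 →lo
  mid=-2.77953 |R|=0.99134 →hi
  ...
  [-2.78532,-2.78514] ⇒ x*=-2.7853
Stable set (-2.7853, 0).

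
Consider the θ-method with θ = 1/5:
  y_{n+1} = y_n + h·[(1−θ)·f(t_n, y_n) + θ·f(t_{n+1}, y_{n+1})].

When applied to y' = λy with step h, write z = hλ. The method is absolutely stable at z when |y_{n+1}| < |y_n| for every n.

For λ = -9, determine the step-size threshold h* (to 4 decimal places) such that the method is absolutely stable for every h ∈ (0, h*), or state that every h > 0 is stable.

(-3.3333,0); λ=-9 ⇒ h* = (10/3)/9 = 0.3704.

With y'=λy (z=hλ):
  y_{n+1} = y_n + z·[4/5·y_n + 1/5·y_{n+1}] ⇒ (1 − 1/5z)y_{n+1} = (1 + 4/5z)y_n
  R(z) = (1 + 4/5z)/(1 − 1/5z).

Solve |R(x)|<1 on ℝ⁻.
x=-1.68: |R|=0.2575
R=−1: 1+4/5x = −1+1/5x ⇒ -3/5x=2 ⇒ x=2/(-3/5)=-3.3333
Confirm numerically:
  x=-2.673: |R|=0.74182 <1
  x=-1.897: |R|=0.37524 <1
  x=-1.555: |R|=0.18612 <1
  x=-3.834: |R|=1.17002 >1
  x=-3.371: |R|=1.01350 >1
So |R|<1 on (-3.3333, 0).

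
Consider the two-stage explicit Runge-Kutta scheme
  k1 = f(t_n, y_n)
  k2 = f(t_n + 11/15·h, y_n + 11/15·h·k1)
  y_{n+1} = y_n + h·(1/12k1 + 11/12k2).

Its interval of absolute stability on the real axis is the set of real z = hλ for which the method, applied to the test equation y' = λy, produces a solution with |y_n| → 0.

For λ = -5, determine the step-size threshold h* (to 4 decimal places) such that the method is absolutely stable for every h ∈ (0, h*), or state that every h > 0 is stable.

With y'=λy (z=hλ):
  k1=λy_n ⇒ h·k1=z·y_n;  k2=λ(1+11/15z)y_n ⇒ h·k2=z(1+11/15z)y_n
  y_{n+1}/y_n = 1 + 1/12z + 11/12z(1+11/15z) = 1 + z + 121/180z²
  R(z) = 1 + z + 121/180z².

Find x<0 with |R(x)|<1.
x=-1.35: |R|=0.8751
R=1: x+121/180x²=0 ⇒ x=−180/121=-1.4876; min R=1−1/(4·121/180)=0.6281>−1
Confirm numerically:
  x=-1.367: |R|=0.88917 <1
  x=-1.302: |R|=0.83755 <1
  x=-0.858: |R|=0.63687 <1
  x=-1.630: |R|=1.15603 >1
  x=-1.544: |R|=1.05853 >1
Stable set (-1.4876, 0).

(-1.4876,0); λ=-5 ⇒ h* = (180/121)/5 = 0.2975.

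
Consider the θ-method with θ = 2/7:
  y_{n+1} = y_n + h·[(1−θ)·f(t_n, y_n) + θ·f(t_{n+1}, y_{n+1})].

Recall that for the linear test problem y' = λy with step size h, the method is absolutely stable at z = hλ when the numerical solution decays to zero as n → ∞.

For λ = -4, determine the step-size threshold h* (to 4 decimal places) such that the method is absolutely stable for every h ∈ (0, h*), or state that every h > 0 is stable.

(-4.6667,0); λ=-4 ⇒ h* = (14/3)/4 = 1.1667.

With y'=λy (z=hλ):
  y_{n+1} = y_n + z·[5/7·y_n + 2/7·y_{n+1}] ⇒ (1 − 2/7z)y_{n+1} = (1 + 5/7z)y_n
  R(z) = (1 + 5/7z)/(1 − 2/7z).

Boundary: |R(x)|=1, x<0.
x=-1.19: |R|=0.1119
R=−1: 1+5/7x = −1+2/7x ⇒ -3/7x=2 ⇒ x=2/(-3/7)=-4.6667
Confirm numerically:
  x=-4.629: |R|=0.99305 <1
  x=-2.958: |R|=0.60313 <1
  x=-2.429: |R|=0.43388 <1
  x=-2.086: |R|=0.30702 <1
  x=-5.239: |R|=1.09824 >1
  x=-4.837: |R|=1.03065 >1
So |R|<1 on (-4.6667, 0).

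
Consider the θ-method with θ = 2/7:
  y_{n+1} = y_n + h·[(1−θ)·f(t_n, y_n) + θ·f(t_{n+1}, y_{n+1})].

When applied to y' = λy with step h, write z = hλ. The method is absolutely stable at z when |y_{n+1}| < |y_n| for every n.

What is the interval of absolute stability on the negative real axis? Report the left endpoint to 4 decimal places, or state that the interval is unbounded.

On y'=λy, z=hλ:
  y_{n+1} = y_n + z·[5/7·y_n + 2/7·y_{n+1}] ⇒ (1 − 2/7z)y_{n+1} = (1 + 5/7z)y_n
  ⇒ R(z) = (1 + 5/7z)/(1 − 2/7z).

Solve |R(x)|<1 on ℝ⁻.
x=-0.33: |R|=0.6984
R=−1: 1+5/7x = −1+2/7x ⇒ -3/7x=2 ⇒ x=2/(-3/7)=-4.6667
Confirm numerically:
  x=-3.446: |R|=0.73640 <1
  x=-2.905: |R|=0.58743 <1
  x=-2.401: |R|=0.42408 <1
  x=-4.945: |R|=1.04944 >1
  x=-4.830: |R|=1.02941 >1
  x=-4.809: |R|=1.02570 >1
Interval (-4.6667, 0).

z∈(-4.6667,0).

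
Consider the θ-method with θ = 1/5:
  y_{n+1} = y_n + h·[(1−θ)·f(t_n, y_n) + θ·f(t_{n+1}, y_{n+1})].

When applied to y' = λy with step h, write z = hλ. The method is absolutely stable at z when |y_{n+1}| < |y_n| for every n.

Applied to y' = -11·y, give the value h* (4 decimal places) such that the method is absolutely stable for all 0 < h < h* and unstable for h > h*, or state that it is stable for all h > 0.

(-3.3333,0); λ=-11 ⇒ h* = (10/3)/11 = 0.3030.

With y'=λy (z=hλ):
  y_{n+1} = y_n + z·[4/5·y_n + 1/5·y_{n+1}] ⇒ (1 − 1/5z)y_{n+1} = (1 + 4/5z)y_n
  Hence R(z) = (1 + 4/5z)/(1 − 1/5z).

Find x<0 with |R(x)|<1.
x=-1: |R|=0.1667
R=−1: 1+4/5x = −1+1/5x ⇒ -3/5x=2 ⇒ x=2/(-3/5)=-3.3333
Confirm numerically:
  x=-2.781: |R|=0.78705 <1
  x=-2.526: |R|=0.67818 <1
  x=-1.994: |R|=0.42551 <1
  x=-3.815: |R|=1.16393 >1
  x=-3.792: |R|=1.15651 >1
  x=-3.768: |R|=1.14872 >1
So |R|<1 on (-3.3333, 0).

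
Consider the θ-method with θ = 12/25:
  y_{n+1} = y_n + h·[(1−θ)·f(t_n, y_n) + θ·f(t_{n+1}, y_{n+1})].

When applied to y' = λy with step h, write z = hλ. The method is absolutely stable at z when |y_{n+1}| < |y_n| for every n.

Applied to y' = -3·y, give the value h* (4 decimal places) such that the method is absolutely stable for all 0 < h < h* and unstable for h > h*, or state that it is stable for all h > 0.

(-50.0000,0); λ=-3 ⇒ h* = (50)/3 = 16.6667.

Set f=λy, z=hλ:
  y_{n+1} = y_n + z·[13/25·y_n + 12/25·y_{n+1}] ⇒ (1 − 12/25z)y_{n+1} = (1 + 13/25z)y_n
  so R(z) = (1 + 13/25z)/(1 − 12/25z).

Boundary: |R(x)|=1, x<0.
x=-1.67: |R|=0.0730
R=−1: 1+13/25x = −1+12/25x ⇒ -1/25x=2 ⇒ x=2/(-1/25)=-50.0000
Confirm numerically:
  x=-42.768: |R|=0.98656 <1
  x=-38.230: |R|=0.97567 <1
  x=-27.465: |R|=0.93645 <1
  x=-50.512: |R|=1.00081 >1
  x=-50.369: |R|=1.00059 >1
  x=-50.299: |R|=1.00048 >1
Interval (-50.0000, 0).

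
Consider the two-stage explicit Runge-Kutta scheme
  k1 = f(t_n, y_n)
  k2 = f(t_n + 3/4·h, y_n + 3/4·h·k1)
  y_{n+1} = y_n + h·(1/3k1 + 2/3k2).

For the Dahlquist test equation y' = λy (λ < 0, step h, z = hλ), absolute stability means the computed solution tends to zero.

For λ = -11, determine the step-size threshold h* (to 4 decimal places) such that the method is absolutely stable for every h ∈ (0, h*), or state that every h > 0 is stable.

With y'=λy (z=hλ):
  k1=λy_n ⇒ h·k1=z·y_n;  k2=λ(1+3/4z)y_n ⇒ h·k2=z(1+3/4z)y_n
  y_{n+1}/y_n = 1 + 1/3z + 2/3z(1+3/4z) = 1 + z + 1/2z²
  R(z) = 1 + z + 1/2z².

Solve |R(x)|<1 on ℝ⁻.
x=-1.07: |R|=0.5025
R=1: x+1/2x²=0 ⇒ x=−2=-2.0000; min R=1−1/(4·1/2)=0.5000>−1
Confirm numerically:
  x=-1.891: |R|=0.89694 <1
  x=-1.773: |R|=0.79876 <1
  x=-1.022: |R|=0.50024 <1
  x=-2.348: |R|=1.40855 >1
  x=-2.330: |R|=1.38445 >1
  x=-2.125: |R|=1.13281 >1
Stable set (-2.0000, 0).

(-2.0000,0); λ=-11 ⇒ h* = (2)/11 = 0.1818.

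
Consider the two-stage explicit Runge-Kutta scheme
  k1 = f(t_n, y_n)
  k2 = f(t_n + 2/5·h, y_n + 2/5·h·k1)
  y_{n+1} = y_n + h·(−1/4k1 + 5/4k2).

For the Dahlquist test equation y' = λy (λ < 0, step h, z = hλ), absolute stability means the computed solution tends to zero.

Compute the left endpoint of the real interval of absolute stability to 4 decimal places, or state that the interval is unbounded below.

z* = -2.0000.

Set f=λy, z=hλ:
  k1=λy_n ⇒ h·k1=z·y_n;  k2=λ(1+2/5z)y_n ⇒ h·k2=z(1+2/5z)y_n
  y_{n+1}/y_n = 1 − 1/4z + 5/4z(1+2/5z) = 1 + z + 1/2z²
  ⇒ R(z) = 1 + z + 1/2z².

Boundary: |R(x)|=1, x<0.
x=-0.77: |R|=0.5264
R=1: x+1/2x²=0 ⇒ x=−2=-2.0000; min R=1−1/(4·1/2)=0.5000>−1
Confirm numerically:
  x=-1.569: |R|=0.66188 <1
  x=-1.256: |R|=0.53277 <1
  x=-1.098: |R|=0.50480 <1
  x=-2.223: |R|=1.24786 >1
  x=-2.177: |R|=1.19266 >1
Stable set (-2.0000, 0).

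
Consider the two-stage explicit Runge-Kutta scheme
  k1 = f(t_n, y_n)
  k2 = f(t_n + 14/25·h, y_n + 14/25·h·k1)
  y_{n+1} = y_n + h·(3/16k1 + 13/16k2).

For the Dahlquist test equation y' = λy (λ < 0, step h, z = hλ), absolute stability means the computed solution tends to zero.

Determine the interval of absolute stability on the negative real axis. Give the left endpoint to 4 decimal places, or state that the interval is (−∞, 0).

z∈(-2.1978,0).

With y'=λy (z=hλ):
  k1=λy_n ⇒ h·k1=z·y_n;  k2=λ(1+14/25z)y_n ⇒ h·k2=z(1+14/25z)y_n
  y_{n+1}/y_n = 1 + 3/16z + 13/16z(1+14/25z) = 1 + z + 91/200z²
  so R(z) = 1 + z + 91/200z².

Need |R(x)|<1, x<0.
x=-0.81: |R|=0.4885
R=1: x+91/200x²=0 ⇒ x=−200/91=-2.1978; min R=1−1/(4·91/200)=0.4505>−1
Confirm numerically:
  x=-2.129: |R|=0.93335 <1
  x=-2.016: |R|=0.83324 <1
  x=-1.565: |R|=0.54940 <1
  x=-1.487: |R|=0.51908 <1
  x=-2.392: |R|=1.21136 >1
  x=-2.369: |R|=1.18453 >1
So |R|<1 on (-2.1978, 0).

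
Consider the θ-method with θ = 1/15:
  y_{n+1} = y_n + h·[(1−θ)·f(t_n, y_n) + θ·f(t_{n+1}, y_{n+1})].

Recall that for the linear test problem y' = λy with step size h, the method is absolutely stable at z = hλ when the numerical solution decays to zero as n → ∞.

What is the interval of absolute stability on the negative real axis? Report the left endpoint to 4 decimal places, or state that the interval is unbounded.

With y'=λy (z=hλ):
  y_{n+1} = y_n + z·[14/15·y_n + 1/15·y_{n+1}] ⇒ (1 − 1/15z)y_{n+1} = (1 + 14/15z)y_n
  Hence R(z) = (1 + 14/15z)/(1 − 1/15z).

Solve |R(x)|<1 on ℝ⁻.
x=-1.16: |R|=0.0767
R=−1: 1+14/15x = −1+1/15x ⇒ -13/15x=2 ⇒ x=2/(-13/15)=-2.3077
Confirm numerically:
  x=-2.244: |R|=0.95198 <1
  x=-2.185: |R|=0.90719 <1
  x=-1.497: |R|=0.36116 <1
  x=-2.732: |R|=1.31108 >1
  x=-2.520: |R|=1.15753 >1
  x=-2.503: |R|=1.14506 >1
Stable set (-2.3077, 0).

z∈(-2.3077,0).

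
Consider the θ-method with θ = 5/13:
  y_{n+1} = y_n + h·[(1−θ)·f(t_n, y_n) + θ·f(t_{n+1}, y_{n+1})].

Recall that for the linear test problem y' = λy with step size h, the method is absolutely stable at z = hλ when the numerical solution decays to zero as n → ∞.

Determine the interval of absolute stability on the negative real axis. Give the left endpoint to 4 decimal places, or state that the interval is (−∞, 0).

Test eqn y'=λy, z=hλ:
  y_{n+1} = y_n + z·[8/13·y_n + 5/13·y_{n+1}] ⇒ (1 − 5/13z)y_{n+1} = (1 + 8/13z)y_n
  ⇒ R(z) = (1 + 8/13z)/(1 − 5/13z).

Find x<0 with |R(x)|<1.
x=-0.65: |R|=0.4800
R=−1: 1+8/13x = −1+5/13x ⇒ -3/13x=2 ⇒ x=2/(-3/13)=-8.6667
Confirm numerically:
  x=-7.206: |R|=0.91063 <1
  x=-5.326: |R|=0.74711 <1
  x=-4.613: |R|=0.66280 <1
  x=-4.175: |R|=0.60221 <1
  x=-9.155: |R|=1.02493 >1
  x=-9.114: |R|=1.02291 >1
Stable set (-8.6667, 0).

(-8.6667, 0).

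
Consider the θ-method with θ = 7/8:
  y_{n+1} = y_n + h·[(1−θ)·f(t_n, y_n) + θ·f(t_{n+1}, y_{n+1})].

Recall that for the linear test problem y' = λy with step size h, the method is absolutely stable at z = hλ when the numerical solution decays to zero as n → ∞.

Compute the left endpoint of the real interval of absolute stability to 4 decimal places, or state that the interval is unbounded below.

(−∞, 0) — no finite endpoint.

Set f=λy, z=hλ:
  y_{n+1} = y_n + z·[1/8·y_n + 7/8·y_{n+1}] ⇒ (1 − 7/8z)y_{n+1} = (1 + 1/8z)y_n
  so R(z) = (1 + 1/8z)/(1 − 7/8z).

Find x<0 with |R(x)|<1.
x=-1.55: |R|=0.3422
x=-2: |R|=0.2727
x=-10: |R|=0.0256
x=-100: |R|=0.1299
θ=7/8≥1/2 ⇒ |1+1/8x|<|1−7/8x| ∀x<0 ⇒ unbounded interval.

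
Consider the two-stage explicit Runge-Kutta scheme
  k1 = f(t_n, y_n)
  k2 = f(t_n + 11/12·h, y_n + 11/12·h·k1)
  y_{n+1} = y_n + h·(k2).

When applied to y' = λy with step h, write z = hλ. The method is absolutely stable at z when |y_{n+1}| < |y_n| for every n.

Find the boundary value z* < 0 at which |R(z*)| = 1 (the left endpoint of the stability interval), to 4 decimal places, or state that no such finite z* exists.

left endpoint -1.0909.

On y'=λy, z=hλ:
  k1=λy_n ⇒ h·k1=z·y_n;  k2=λ(1+11/12z)y_n ⇒ h·k2=z(1+11/12z)y_n
  y_{n+1}/y_n = 1 + z(1+11/12z) = 1 + z + 11/12z²
  ⇒ R(z) = 1 + z + 11/12z².

Solve |R(x)|<1 on ℝ⁻.
x=-0.92: |R|=0.8559
R=1: x+11/12x²=0 ⇒ x=−12/11=-1.0909; min R=1−1/(4·11/12)=0.7273>−1
Confirm numerically:
  x=-0.893: |R|=0.83799 <1
  x=-0.890: |R|=0.83609 <1
  x=-0.725: |R|=0.75682 <1
  x=-1.470: |R|=1.51082 >1
  x=-1.389: |R|=1.37954 >1
  x=-1.386: |R|=1.37491 >1
So |R|<1 on (-1.0909, 0).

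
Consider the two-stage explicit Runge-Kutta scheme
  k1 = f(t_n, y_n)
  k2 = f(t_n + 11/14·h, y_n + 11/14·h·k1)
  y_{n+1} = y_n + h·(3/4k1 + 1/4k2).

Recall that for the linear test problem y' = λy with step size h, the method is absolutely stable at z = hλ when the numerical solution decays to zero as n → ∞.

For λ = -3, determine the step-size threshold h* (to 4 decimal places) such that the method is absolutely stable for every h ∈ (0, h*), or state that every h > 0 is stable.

With y'=λy (z=hλ):
  k1=λy_n ⇒ h·k1=z·y_n;  k2=λ(1+11/14z)y_n ⇒ h·k2=z(1+11/14z)y_n
  y_{n+1}/y_n = 1 + 3/4z + 1/4z(1+11/14z) = 1 + z + 11/56z²
  so R(z) = 1 + z + 11/56z².

Boundary: |R(x)|=1, x<0.
x=-1.67: |R|=0.1222
R=1: x+11/56x²=0 ⇒ x=−56/11=-5.0909; min R=1−1/(4·11/56)=-0.2727>−1
Confirm numerically:
  x=-4.551: |R|=0.51735 <1
  x=-3.856: |R|=0.06464 <1
  x=-2.428: |R|=0.27002 <1
  x=-5.644: |R|=1.61318 >1
  x=-5.314: |R|=1.23287 >1
  x=-5.246: |R|=1.15982 >1
So |R|<1 on (-5.0909, 0).

(-5.0909,0); λ=-3 ⇒ h* = (56/11)/3 = 1.6970.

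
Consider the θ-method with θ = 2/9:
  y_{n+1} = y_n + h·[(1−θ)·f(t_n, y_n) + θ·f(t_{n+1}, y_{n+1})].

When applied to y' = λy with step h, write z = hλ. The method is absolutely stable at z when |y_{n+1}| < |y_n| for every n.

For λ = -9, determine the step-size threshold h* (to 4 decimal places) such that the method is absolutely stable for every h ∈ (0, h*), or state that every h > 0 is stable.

With y'=λy (z=hλ):
  y_{n+1} = y_n + z·[7/9·y_n + 2/9·y_{n+1}] ⇒ (1 − 2/9z)y_{n+1} = (1 + 7/9z)y_n
  so R(z) = (1 + 7/9z)/(1 − 2/9z).

Find x<0 with |R(x)|<1.
x=-0.64: |R|=0.4397
R=−1: 1+7/9x = −1+2/9x ⇒ -5/9x=2 ⇒ x=2/(-5/9)=-3.6000
Confirm numerically:
  x=-2.714: |R|=0.69296 <1
  x=-1.807: |R|=0.28928 <1
  x=-1.547: |R|=0.15123 <1
  x=-3.781: |R|=1.05464 >1
  x=-3.753: |R|=1.04635 >1
Stable set (-3.6000, 0).

(-3.6000,0); λ=-9 ⇒ h* = (18/5)/9 = 0.4000.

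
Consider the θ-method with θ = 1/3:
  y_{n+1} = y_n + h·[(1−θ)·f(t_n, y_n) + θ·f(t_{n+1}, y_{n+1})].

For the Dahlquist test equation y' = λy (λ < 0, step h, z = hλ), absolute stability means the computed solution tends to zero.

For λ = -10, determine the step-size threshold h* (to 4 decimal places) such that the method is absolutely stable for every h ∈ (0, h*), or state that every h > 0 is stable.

(-6.0000,0); λ=-10 ⇒ h* = (6)/10 = 0.6000.

With y'=λy (z=hλ):
  y_{n+1} = y_n + z·[2/3·y_n + 1/3·y_{n+1}] ⇒ (1 − 1/3z)y_{n+1} = (1 + 2/3z)y_n
  ⇒ R(z) = (1 + 2/3z)/(1 − 1/3z).

Need |R(x)|<1, x<0.
x=-0.32: |R|=0.7108
R=−1: 1+2/3x = −1+1/3x ⇒ -1/3x=2 ⇒ x=2/(-1/3)=-6.0000
Confirm numerically:
  x=-5.120: |R|=0.89163 <1
  x=-2.834: |R|=0.45732 <1
  x=-2.613: |R|=0.39658 <1
  x=-6.364: |R|=1.03887 >1
  x=-6.185: |R|=1.02014 >1
  x=-6.163: |R|=1.01779 >1
Stable set (-6.0000, 0).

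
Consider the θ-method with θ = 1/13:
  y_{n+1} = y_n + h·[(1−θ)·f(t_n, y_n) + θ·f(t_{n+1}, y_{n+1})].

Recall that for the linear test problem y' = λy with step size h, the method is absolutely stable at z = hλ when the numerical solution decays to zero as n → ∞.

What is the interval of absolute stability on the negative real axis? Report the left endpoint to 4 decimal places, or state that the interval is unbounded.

z∈(-2.3636,0).

Test eqn y'=λy, z=hλ:
  y_{n+1} = y_n + z·[12/13·y_n + 1/13·y_{n+1}] ⇒ (1 − 1/13z)y_{n+1} = (1 + 12/13z)y_n
  ⇒ R(z) = (1 + 12/13z)/(1 − 1/13z).

Find x<0 with |R(x)|<1.
x=-1.49: |R|=0.3368
R=−1: 1+12/13x = −1+1/13x ⇒ -11/13x=2 ⇒ x=2/(-11/13)=-2.3636
Confirm numerically:
  x=-2.171: |R|=0.86033 <1
  x=-2.160: |R|=0.85224 <1
  x=-1.032: |R|=0.04390 <1
  x=-2.906: |R|=1.37508 >1
  x=-2.903: |R|=1.37307 >1
  x=-2.890: |R|=1.36438 >1
Interval (-2.3636, 0).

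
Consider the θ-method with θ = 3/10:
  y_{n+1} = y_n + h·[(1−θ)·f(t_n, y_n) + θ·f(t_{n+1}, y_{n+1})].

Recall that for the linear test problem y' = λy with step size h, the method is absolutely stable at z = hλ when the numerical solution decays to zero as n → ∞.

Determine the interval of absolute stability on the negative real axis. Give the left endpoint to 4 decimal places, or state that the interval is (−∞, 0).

(-5.0000, 0).

With y'=λy (z=hλ):
  y_{n+1} = y_n + z·[7/10·y_n + 3/10·y_{n+1}] ⇒ (1 − 3/10z)y_{n+1} = (1 + 7/10z)y_n
  ⇒ R(z) = (1 + 7/10z)/(1 − 3/10z).

Solve |R(x)|<1 on ℝ⁻.
x=-1.24: |R|=0.0962
R=−1: 1+7/10x = −1+3/10x ⇒ -2/5x=2 ⇒ x=2/(-2/5)=-5.0000
Confirm numerically:
  x=-4.900: |R|=0.98381 <1
  x=-3.793: |R|=0.77417 <1
  x=-3.105: |R|=0.60756 <1
  x=-3.015: |R|=0.58309 <1
  x=-5.154: |R|=1.02419 >1
  x=-5.085: |R|=1.01346 >1
So |R|<1 on (-5.0000, 0).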